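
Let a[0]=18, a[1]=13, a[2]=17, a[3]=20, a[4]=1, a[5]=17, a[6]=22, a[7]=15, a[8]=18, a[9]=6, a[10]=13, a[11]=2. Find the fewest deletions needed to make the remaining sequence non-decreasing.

Fewest deletions = n − (longest non-decreasing subsequence).
i:      0  1  2  3  4  5  6  7  8  9 10 11
a[i]:  18 13 17 20  1 17 22 15 18  6 13  2
dp:     1  1  2  3  1  3  4  2  4  2  3  2
max dp = 4, so deletions = 12 − 4 = 8.

8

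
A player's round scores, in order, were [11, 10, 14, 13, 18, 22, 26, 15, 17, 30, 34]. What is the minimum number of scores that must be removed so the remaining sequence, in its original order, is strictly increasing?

Fewest deletions = n − (longest strictly increasing subsequence).
i:      1  2  3  4  5  6  7  8  9 10 11
a[i]:  11 10 14 13 18 22 26 15 17 30 34
dp:     1  1  2  2  3  4  5  3  4  6  7
max dp = 7, so deletions = 11 − 7 = 4.

4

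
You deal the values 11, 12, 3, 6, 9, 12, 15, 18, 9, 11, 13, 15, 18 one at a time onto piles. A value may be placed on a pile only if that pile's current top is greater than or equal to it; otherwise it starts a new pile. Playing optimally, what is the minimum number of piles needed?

The minimum number of non-increasing subsequences covering a sequence equals the length of its longest strictly increasing subsequence.
LIS length is 7 (e.g. 3, 6, 9, 12, 13, 15, 18), so 7 piles are needed.

7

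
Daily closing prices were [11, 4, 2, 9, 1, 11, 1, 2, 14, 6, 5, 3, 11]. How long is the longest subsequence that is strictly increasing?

4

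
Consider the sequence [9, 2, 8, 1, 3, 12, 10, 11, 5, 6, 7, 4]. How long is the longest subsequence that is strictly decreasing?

Let dp[i] be the longest strictly decreasing subsequence ending at i:
i:      1  2  3  4  5  6  7  8  9 10 11 12
a[i]:   9  2  8  1  3 12 10 11  5  6  7  4
dp:     1  2  2  3  3  1  2  2  3  3  3  4
Maximum is 4.

4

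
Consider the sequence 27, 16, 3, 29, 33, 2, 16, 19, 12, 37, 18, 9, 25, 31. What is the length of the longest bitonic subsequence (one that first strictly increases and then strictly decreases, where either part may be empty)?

6

inc[i] = longest strictly increasing subsequence ending at i; dec[i] = longest strictly decreasing subsequence starting at i:
i:      1  2  3  4  5  6  7  8  9 10 11 12 13 14
a[i]:  27 16  3 29 33  2 16 19 12 37 18  9 25 31
inc:    1  1  1  2  3  1  2  3  2  4  3  2  4  5
dec:    4  3  2  4  4  1  3  3  2  3  2  1  1  1
Best peak at i=5 (value 33): inc=3, dec=4, length 3+4−1 = 6.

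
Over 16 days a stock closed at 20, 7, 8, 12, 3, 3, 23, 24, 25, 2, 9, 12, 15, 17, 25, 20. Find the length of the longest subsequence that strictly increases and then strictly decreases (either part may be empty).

inc[i] = longest strictly increasing subsequence ending at i; dec[i] = longest strictly decreasing subsequence starting at i:
i:      1  2  3  4  5  6  7  8  9 10 11 12 13 14 15 16
a[i]:  20  7  8 12  3  3 23 24 25  2  9 12 15 17 25 20
inc:    1  1  2  3  1  1  4  5  6  1  3  4  5  6  7  7
dec:    4  3  3  3  2  2  2  2  2  1  1  1  1  1  2  1
Best peak at i=15 (value 25): inc=7, dec=2, length 7+2−1 = 8.

8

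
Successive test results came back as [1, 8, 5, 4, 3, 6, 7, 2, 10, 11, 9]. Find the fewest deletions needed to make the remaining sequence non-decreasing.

Fewest deletions = n − (longest non-decreasing subsequence).
Patience tails:
1 → extends → [1]
8 → extends → [1, 8]
5 → replaces 8 → [1, 5]
4 → replaces 5 → [1, 4]
3 → replaces 4 → [1, 3]
6 → extends → [1, 3, 6]
7 → extends → [1, 3, 6, 7]
2 → replaces 3 → [1, 2, 6, 7]
10 → extends → [1, 2, 6, 7, 10]
11 → extends → [1, 2, 6, 7, 10, 11]
9 → replaces 10 → [1, 2, 6, 7, 9, 11]
Longest non-decreasing subsequence has length 6, so deletions = 11 − 6 = 5.

5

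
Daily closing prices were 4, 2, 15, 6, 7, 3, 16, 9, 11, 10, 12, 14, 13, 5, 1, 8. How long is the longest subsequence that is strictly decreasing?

5

Negate each value so 'decreasing' becomes 'increasing', then run patience tails on the negated sequence:
-4 → extends → [-4]
-2 → extends → [-4, -2]
-15 → replaces -4 → [-15, -2]
-6 → replaces -2 → [-15, -6]
-7 → replaces -6 → [-15, -7]
-3 → extends → [-15, -7, -3]
-16 → replaces -15 → [-16, -7, -3]
-9 → replaces -7 → [-16, -9, -3]
-11 → replaces -9 → [-16, -11, -3]
-10 → replaces -3 → [-16, -11, -10]
-12 → replaces -11 → [-16, -12, -10]
-14 → replaces -12 → [-16, -14, -10]
-13 → replaces -10 → [-16, -14, -13]
-5 → extends → [-16, -14, -13, -5]
-1 → extends → [-16, -14, -13, -5, -1]
-8 → replaces -5 → [-16, -14, -13, -8, -1]
Five tails, so the longest strictly decreasing subsequence of the original has length 5.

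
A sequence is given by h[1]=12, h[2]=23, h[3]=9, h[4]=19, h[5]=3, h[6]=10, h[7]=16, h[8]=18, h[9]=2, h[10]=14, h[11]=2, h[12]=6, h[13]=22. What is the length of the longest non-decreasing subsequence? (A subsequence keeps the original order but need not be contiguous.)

5

Let dp[i] be the length of the longest such subsequence ending at index i:
i:      1  2  3  4  5  6  7  8  9 10 11 12 13
h[i]:  12 23  9 19  3 10 16 18  2 14  2  6 22
dp:     1  2  1  2  1  2  3  4  1  3  2  3  5
Maximum dp value is 5.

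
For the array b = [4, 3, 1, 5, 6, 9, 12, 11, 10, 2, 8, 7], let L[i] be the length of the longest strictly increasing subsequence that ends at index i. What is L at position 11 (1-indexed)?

4

dp[i] = 1 + max{dp[j] : j<i, b[j]<b[i]} (or 1 if no such j):
i:      1  2  3  4  5  6  7  8  9 10 11 12
b[i]:   4  3  1  5  6  9 12 11 10  2  8  7
dp:     1  1  1  2  3  4  5  5  5  2  4  4
At index 11 the value is 4.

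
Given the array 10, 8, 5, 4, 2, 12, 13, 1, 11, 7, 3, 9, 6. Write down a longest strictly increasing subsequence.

10, 12, 13

Patience tails give the LIS length; then backtrack through the dp parents:
10 → extends → [10]
8 → replaces 10 → [8]
5 → replaces 8 → [5]
4 → replaces 5 → [4]
2 → replaces 4 → [2]
12 → extends → [2, 12]
13 → extends → [2, 12, 13]
1 → replaces 2 → [1, 12, 13]
11 → replaces 12 → [1, 11, 13]
7 → replaces 11 → [1, 7, 13]
3 → replaces 7 → [1, 3, 13]
9 → replaces 13 → [1, 3, 9]
6 → replaces 9 → [1, 3, 6]
Length 3; one witness is 10, 12, 13.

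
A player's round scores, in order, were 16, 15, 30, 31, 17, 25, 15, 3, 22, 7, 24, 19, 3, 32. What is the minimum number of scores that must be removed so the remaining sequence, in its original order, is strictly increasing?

Fewest deletions = n − (longest strictly increasing subsequence).
Patience tails:
16 → extends → [16]
15 → replaces 16 → [15]
30 → extends → [15, 30]
31 → extends → [15, 30, 31]
17 → replaces 30 → [15, 17, 31]
25 → replaces 31 → [15, 17, 25]
15 → already a tail → [15, 17, 25]
3 → replaces 15 → [3, 17, 25]
22 → replaces 25 → [3, 17, 22]
7 → replaces 17 → [3, 7, 22]
24 → extends → [3, 7, 22, 24]
19 → replaces 22 → [3, 7, 19, 24]
3 → already a tail → [3, 7, 19, 24]
32 → extends → [3, 7, 19, 24, 32]
Longest strictly increasing subsequence has length 5, so deletions = 14 − 5 = 9.

9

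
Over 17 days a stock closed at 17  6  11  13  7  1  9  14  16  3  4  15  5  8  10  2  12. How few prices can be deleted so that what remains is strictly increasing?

Fewest deletions = n − (longest strictly increasing subsequence).
Patience tails:
17 → extends → [17]
6 → replaces 17 → [6]
11 → extends → [6, 11]
13 → extends → [6, 11, 13]
7 → replaces 11 → [6, 7, 13]
1 → replaces 6 → [1, 7, 13]
9 → replaces 13 → [1, 7, 9]
14 → extends → [1, 7, 9, 14]
16 → extends → [1, 7, 9, 14, 16]
3 → replaces 7 → [1, 3, 9, 14, 16]
4 → replaces 9 → [1, 3, 4, 14, 16]
15 → replaces 16 → [1, 3, 4, 14, 15]
5 → replaces 14 → [1, 3, 4, 5, 15]
8 → replaces 15 → [1, 3, 4, 5, 8]
10 → extends → [1, 3, 4, 5, 8, 10]
2 → replaces 3 → [1, 2, 4, 5, 8, 10]
12 → extends → [1, 2, 4, 5, 8, 10, 12]
Longest strictly increasing subsequence has length 7, so deletions = 17 − 7 = 10.

10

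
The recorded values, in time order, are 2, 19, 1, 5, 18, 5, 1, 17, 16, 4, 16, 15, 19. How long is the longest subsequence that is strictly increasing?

4

Track the smallest tail for each achievable length (strict):
2 → extends → [2]
19 → extends → [2, 19]
1 → replaces 2 → [1, 19]
5 → replaces 19 → [1, 5]
18 → extends → [1, 5, 18]
5 → already a tail → [1, 5, 18]
1 → already a tail → [1, 5, 18]
17 → replaces 18 → [1, 5, 17]
16 → replaces 17 → [1, 5, 16]
4 → replaces 5 → [1, 4, 16]
16 → already a tail → [1, 4, 16]
15 → replaces 16 → [1, 4, 15]
19 → extends → [1, 4, 15, 19]
Four tails, so the longest strictly increasing subsequence has length 4 (e.g. 2, 5, 18, 19).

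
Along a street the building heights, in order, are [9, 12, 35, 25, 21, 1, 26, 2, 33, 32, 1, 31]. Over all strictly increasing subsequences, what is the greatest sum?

Let S[i] be the best sum of a strictly increasing subsequence ending at i:
i:       1   2   3   4   5   6   7   8   9  10  11  12
a[i]:    9  12  35  25  21   1  26   2  33  32   1  31
S:       9  21  56  46  42   1  72   3 105 104   1 103
Maximum is 105 (e.g. 9 + 12 + 25 + 26 + 33).

105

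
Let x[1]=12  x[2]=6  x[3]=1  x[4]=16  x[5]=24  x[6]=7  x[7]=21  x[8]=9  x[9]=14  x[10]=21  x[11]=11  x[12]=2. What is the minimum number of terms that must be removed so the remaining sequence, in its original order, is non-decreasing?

Fewest deletions = n − (longest non-decreasing subsequence).
i:      1  2  3  4  5  6  7  8  9 10 11 12
x[i]:  12  6  1 16 24  7 21  9 14 21 11  2
dp:     1  1  1  2  3  2  3  3  4  5  4  2
max dp = 5, so deletions = 12 − 5 = 7.

7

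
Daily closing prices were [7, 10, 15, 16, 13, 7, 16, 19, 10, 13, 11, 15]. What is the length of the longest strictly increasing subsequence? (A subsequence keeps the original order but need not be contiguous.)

5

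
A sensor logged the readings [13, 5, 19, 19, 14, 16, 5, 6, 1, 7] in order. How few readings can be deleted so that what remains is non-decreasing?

6

Fewest deletions = n − (longest non-decreasing subsequence).
Patience tails:
13 → extends → [13]
5 → replaces 13 → [5]
19 → extends → [5, 19]
19 → extends → [5, 19, 19]
14 → replaces 19 → [5, 14, 19]
16 → replaces 19 → [5, 14, 16]
5 → replaces 14 → [5, 5, 16]
6 → replaces 16 → [5, 5, 6]
1 → replaces 5 → [1, 5, 6]
7 → extends → [1, 5, 6, 7]
Longest non-decreasing subsequence has length 4, so deletions = 10 − 4 = 6.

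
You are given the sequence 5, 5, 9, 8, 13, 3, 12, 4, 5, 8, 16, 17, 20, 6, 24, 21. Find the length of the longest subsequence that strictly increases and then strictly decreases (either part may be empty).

inc[i] = longest strictly increasing subsequence ending at i; dec[i] = longest strictly decreasing subsequence starting at i:
i:      1  2  3  4  5  6  7  8  9 10 11 12 13 14 15 16
a[i]:   5  5  9  8 13  3 12  4  5  8 16 17 20  6 24 21
inc:    1  1  2  2  3  1  3  2  3  4  5  6  7  4  8  8
dec:    2  2  3  2  4  1  3  1  1  2  2  2  2  1  2  1
Best peak at i=15 (value 24): inc=8, dec=2, length 8+2−1 = 9.

9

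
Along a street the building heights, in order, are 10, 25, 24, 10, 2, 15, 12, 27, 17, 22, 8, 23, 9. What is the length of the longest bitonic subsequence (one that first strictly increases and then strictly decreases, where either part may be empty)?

6

inc[i] = longest strictly increasing subsequence ending at i; dec[i] = longest strictly decreasing subsequence starting at i:
i:      1  2  3  4  5  6  7  8  9 10 11 12 13
a[i]:  10 25 24 10  2 15 12 27 17 22  8 23  9
inc:    1  2  2  1  1  2  2  3  3  4  2  5  3
dec:    2  5  4  2  1  3  2  3  2  2  1  2  1
Best peak at i=2 (value 25): inc=2, dec=5, length 2+5−1 = 6.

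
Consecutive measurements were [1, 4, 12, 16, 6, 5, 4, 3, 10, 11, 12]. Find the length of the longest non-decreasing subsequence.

Track the smallest tail for each achievable length (allowing ties):
1 → extends → [1]
4 → extends → [1, 4]
12 → extends → [1, 4, 12]
16 → extends → [1, 4, 12, 16]
6 → replaces 12 → [1, 4, 6, 16]
5 → replaces 6 → [1, 4, 5, 16]
4 → replaces 5 → [1, 4, 4, 16]
3 → replaces 4 → [1, 3, 4, 16]
10 → replaces 16 → [1, 3, 4, 10]
11 → extends → [1, 3, 4, 10, 11]
12 → extends → [1, 3, 4, 10, 11, 12]
Six tails, so the longest non-decreasing subsequence has length 6 (e.g. 1, 4, 6, 10, 11, 12).

6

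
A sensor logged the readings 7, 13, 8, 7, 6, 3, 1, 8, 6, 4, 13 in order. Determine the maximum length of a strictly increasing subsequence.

3

Let dp[i] be the length of the longest such subsequence ending at index i:
i:      1  2  3  4  5  6  7  8  9 10 11
a[i]:   7 13  8  7  6  3  1  8  6  4 13
dp:     1  2  2  1  1  1  1  2  2  2  3
Maximum dp value is 3.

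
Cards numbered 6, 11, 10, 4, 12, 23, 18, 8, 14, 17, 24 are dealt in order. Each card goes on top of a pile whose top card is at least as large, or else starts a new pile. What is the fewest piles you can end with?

6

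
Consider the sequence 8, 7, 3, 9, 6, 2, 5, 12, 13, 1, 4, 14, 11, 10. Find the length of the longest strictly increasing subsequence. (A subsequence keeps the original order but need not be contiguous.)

Track the smallest tail for each achievable length (strict):
8 → extends → [8]
7 → replaces 8 → [7]
3 → replaces 7 → [3]
9 → extends → [3, 9]
6 → replaces 9 → [3, 6]
2 → replaces 3 → [2, 6]
5 → replaces 6 → [2, 5]
12 → extends → [2, 5, 12]
13 → extends → [2, 5, 12, 13]
1 → replaces 2 → [1, 5, 12, 13]
4 → replaces 5 → [1, 4, 12, 13]
14 → extends → [1, 4, 12, 13, 14]
11 → replaces 12 → [1, 4, 11, 13, 14]
10 → replaces 11 → [1, 4, 10, 13, 14]
Five tails, so the longest strictly increasing subsequence has length 5 (e.g. 8, 9, 12, 13, 14).

5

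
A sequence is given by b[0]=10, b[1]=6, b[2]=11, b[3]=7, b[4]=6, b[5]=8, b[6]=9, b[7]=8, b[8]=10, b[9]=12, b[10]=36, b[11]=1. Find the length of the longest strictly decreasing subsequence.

Let dp[i] be the longest strictly decreasing subsequence ending at i:
i:      0  1  2  3  4  5  6  7  8  9 10 11
b[i]:  10  6 11  7  6  8  9  8 10 12 36  1
dp:     1  2  1  2  3  2  2  3  2  1  1  4
Maximum is 4.

4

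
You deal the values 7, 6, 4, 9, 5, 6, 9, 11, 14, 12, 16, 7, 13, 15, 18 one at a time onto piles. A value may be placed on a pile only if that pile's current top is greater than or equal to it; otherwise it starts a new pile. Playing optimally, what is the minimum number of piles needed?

9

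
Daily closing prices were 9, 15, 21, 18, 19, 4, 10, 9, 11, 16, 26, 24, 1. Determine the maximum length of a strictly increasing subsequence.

Track the smallest tail for each achievable length (strict):
9 → extends → [9]
15 → extends → [9, 15]
21 → extends → [9, 15, 21]
18 → replaces 21 → [9, 15, 18]
19 → extends → [9, 15, 18, 19]
4 → replaces 9 → [4, 15, 18, 19]
10 → replaces 15 → [4, 10, 18, 19]
9 → replaces 10 → [4, 9, 18, 19]
11 → replaces 18 → [4, 9, 11, 19]
16 → replaces 19 → [4, 9, 11, 16]
26 → extends → [4, 9, 11, 16, 26]
24 → replaces 26 → [4, 9, 11, 16, 24]
1 → replaces 4 → [1, 9, 11, 16, 24]
Five tails, so the longest strictly increasing subsequence has length 5 (e.g. 9, 15, 18, 19, 26).

5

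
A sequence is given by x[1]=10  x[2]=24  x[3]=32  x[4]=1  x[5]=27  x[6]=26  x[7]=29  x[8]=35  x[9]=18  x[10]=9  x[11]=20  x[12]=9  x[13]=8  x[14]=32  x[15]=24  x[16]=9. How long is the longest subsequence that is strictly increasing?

5

Track the smallest tail for each achievable length (strict):
10 → extends → [10]
24 → extends → [10, 24]
32 → extends → [10, 24, 32]
1 → replaces 10 → [1, 24, 32]
27 → replaces 32 → [1, 24, 27]
26 → replaces 27 → [1, 24, 26]
29 → extends → [1, 24, 26, 29]
35 → extends → [1, 24, 26, 29, 35]
18 → replaces 24 → [1, 18, 26, 29, 35]
9 → replaces 18 → [1, 9, 26, 29, 35]
20 → replaces 26 → [1, 9, 20, 29, 35]
9 → already a tail → [1, 9, 20, 29, 35]
8 → replaces 9 → [1, 8, 20, 29, 35]
32 → replaces 35 → [1, 8, 20, 29, 32]
24 → replaces 29 → [1, 8, 20, 24, 32]
9 → replaces 20 → [1, 8, 9, 24, 32]
Five tails, so the longest strictly increasing subsequence has length 5 (e.g. 10, 24, 27, 29, 35).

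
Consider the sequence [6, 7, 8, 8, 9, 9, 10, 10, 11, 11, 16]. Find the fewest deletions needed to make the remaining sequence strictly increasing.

Fewest deletions = n − (longest strictly increasing subsequence).
Patience tails:
6 → extends → [6]
7 → extends → [6, 7]
8 → extends → [6, 7, 8]
8 → already a tail → [6, 7, 8]
9 → extends → [6, 7, 8, 9]
9 → already a tail → [6, 7, 8, 9]
10 → extends → [6, 7, 8, 9, 10]
10 → already a tail → [6, 7, 8, 9, 10]
11 → extends → [6, 7, 8, 9, 10, 11]
11 → already a tail → [6, 7, 8, 9, 10, 11]
16 → extends → [6, 7, 8, 9, 10, 11, 16]
Longest strictly increasing subsequence has length 7, so deletions = 11 − 7 = 4.

4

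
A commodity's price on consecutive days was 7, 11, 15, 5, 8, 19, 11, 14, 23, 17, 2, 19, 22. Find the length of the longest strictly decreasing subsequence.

3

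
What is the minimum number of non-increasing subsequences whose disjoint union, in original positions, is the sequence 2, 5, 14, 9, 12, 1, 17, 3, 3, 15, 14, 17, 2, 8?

The minimum number of non-increasing subsequences covering a sequence equals the length of its longest strictly increasing subsequence.
LIS length is 6 (e.g. 2, 5, 9, 12, 15, 17), so 6 piles are needed.

6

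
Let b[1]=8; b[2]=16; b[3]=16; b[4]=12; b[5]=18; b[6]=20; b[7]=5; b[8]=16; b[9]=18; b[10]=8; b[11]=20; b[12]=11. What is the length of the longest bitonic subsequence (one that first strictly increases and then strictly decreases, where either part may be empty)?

6

inc[i] = longest strictly increasing subsequence ending at i; dec[i] = longest strictly decreasing subsequence starting at i:
i:      1  2  3  4  5  6  7  8  9 10 11 12
b[i]:   8 16 16 12 18 20  5 16 18  8 20 11
inc:    1  2  2  2  3  4  1  3  4  2  5  3
dec:    2  3  3  2  3  3  1  2  2  1  2  1
Best peak at i=6 (value 20): inc=4, dec=3, length 4+3−1 = 6.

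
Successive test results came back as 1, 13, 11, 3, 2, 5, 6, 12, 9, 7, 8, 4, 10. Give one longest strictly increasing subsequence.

Patience tails give the LIS length; then backtrack through the dp parents:
1 → extends → [1]
13 → extends → [1, 13]
11 → replaces 13 → [1, 11]
3 → replaces 11 → [1, 3]
2 → replaces 3 → [1, 2]
5 → extends → [1, 2, 5]
6 → extends → [1, 2, 5, 6]
12 → extends → [1, 2, 5, 6, 12]
9 → replaces 12 → [1, 2, 5, 6, 9]
7 → replaces 9 → [1, 2, 5, 6, 7]
8 → extends → [1, 2, 5, 6, 7, 8]
4 → replaces 5 → [1, 2, 4, 6, 7, 8]
10 → extends → [1, 2, 4, 6, 7, 8, 10]
Length 7; one witness is 1, 3, 5, 6, 7, 8, 10.

1, 3, 5, 6, 7, 8, 10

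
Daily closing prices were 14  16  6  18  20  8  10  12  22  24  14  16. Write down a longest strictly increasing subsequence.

14, 16, 18, 20, 22, 24

Patience tails give the LIS length; then backtrack through the dp parents:
14 → extends → [14]
16 → extends → [14, 16]
6 → replaces 14 → [6, 16]
18 → extends → [6, 16, 18]
20 → extends → [6, 16, 18, 20]
8 → replaces 16 → [6, 8, 18, 20]
10 → replaces 18 → [6, 8, 10, 20]
12 → replaces 20 → [6, 8, 10, 12]
22 → extends → [6, 8, 10, 12, 22]
24 → extends → [6, 8, 10, 12, 22, 24]
14 → replaces 22 → [6, 8, 10, 12, 14, 24]
16 → replaces 24 → [6, 8, 10, 12, 14, 16]
Length 6; one witness is 14, 16, 18, 20, 22, 24.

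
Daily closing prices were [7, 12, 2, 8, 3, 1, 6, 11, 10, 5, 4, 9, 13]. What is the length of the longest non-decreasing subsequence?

Let dp[i] be the length of the longest such subsequence ending at index i:
i:      1  2  3  4  5  6  7  8  9 10 11 12 13
a[i]:   7 12  2  8  3  1  6 11 10  5  4  9 13
dp:     1  2  1  2  2  1  3  4  4  3  3  4  5
Maximum dp value is 5.

5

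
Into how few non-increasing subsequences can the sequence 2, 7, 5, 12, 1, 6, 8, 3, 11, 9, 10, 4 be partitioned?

6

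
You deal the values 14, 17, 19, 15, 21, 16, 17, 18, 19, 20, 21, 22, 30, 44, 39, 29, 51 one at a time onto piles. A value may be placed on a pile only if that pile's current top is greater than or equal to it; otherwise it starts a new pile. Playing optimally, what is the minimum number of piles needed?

12

The minimum number of non-increasing subsequences covering a sequence equals the length of its longest strictly increasing subsequence.
LIS length is 12 (e.g. 14, 15, 16, 17, 18, 19, 20, 21, 22, 30, 44, 51), so 12 piles are needed.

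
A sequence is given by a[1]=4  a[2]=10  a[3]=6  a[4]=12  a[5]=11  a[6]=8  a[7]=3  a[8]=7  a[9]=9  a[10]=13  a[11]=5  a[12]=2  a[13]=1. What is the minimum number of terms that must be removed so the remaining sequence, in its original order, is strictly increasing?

Fewest deletions = n − (longest strictly increasing subsequence).
i:      1  2  3  4  5  6  7  8  9 10 11 12 13
a[i]:   4 10  6 12 11  8  3  7  9 13  5  2  1
dp:     1  2  2  3  3  3  1  3  4  5  2  1  1
max dp = 5, so deletions = 13 − 5 = 8.

8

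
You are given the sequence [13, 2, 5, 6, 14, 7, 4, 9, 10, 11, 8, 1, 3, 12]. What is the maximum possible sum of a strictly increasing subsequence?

62

Let S[i] be the best sum of a strictly increasing subsequence ending at i:
i:      1  2  3  4  5  6  7  8  9 10 11 12 13 14
a[i]:  13  2  5  6 14  7  4  9 10 11  8  1  3 12
S:     13  2  7 13 27 20  6 29 39 50 28  1  5 62
Maximum is 62 (e.g. 2 + 5 + 6 + 7 + 9 + 10 + 11 + 12).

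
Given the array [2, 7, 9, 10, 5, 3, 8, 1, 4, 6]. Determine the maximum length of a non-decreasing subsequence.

4

Let dp[i] be the length of the longest such subsequence ending at index i:
i:      1  2  3  4  5  6  7  8  9 10
a[i]:   2  7  9 10  5  3  8  1  4  6
dp:     1  2  3  4  2  2  3  1  3  4
Maximum dp value is 4.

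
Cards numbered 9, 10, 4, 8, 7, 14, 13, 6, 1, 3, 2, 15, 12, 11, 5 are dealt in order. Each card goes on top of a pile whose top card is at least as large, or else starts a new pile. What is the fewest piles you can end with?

Place each on the leftmost legal pile:
9 → new pile 1 (tops now [9])
10 → new pile 2 (tops now [9, 10])
4 → pile 1 (tops now [4, 10])
8 → pile 2 (tops now [4, 8])
7 → pile 2 (tops now [4, 7])
14 → new pile 3 (tops now [4, 7, 14])
13 → pile 3 (tops now [4, 7, 13])
6 → pile 2 (tops now [4, 6, 13])
1 → pile 1 (tops now [1, 6, 13])
3 → pile 2 (tops now [1, 3, 13])
2 → pile 2 (tops now [1, 2, 13])
15 → new pile 4 (tops now [1, 2, 13, 15])
12 → pile 3 (tops now [1, 2, 12, 15])
11 → pile 3 (tops now [1, 2, 11, 15])
5 → pile 3 (tops now [1, 2, 5, 15])
Four piles.

4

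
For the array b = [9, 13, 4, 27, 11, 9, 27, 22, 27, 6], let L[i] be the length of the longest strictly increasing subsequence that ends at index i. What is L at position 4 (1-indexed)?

dp[i] = 1 + max{dp[j] : j<i, b[j]<b[i]} (or 1 if no such j):
i:      1  2  3  4  5  6  7  8  9 10
b[i]:   9 13  4 27 11  9 27 22 27  6
dp:     1  2  1  3  2  2  3  3  4  2
At index 4 the value is 3.

3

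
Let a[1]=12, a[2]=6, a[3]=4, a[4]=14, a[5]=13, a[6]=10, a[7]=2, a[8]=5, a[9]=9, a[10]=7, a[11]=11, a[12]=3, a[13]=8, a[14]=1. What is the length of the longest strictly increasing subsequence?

4

Track the smallest tail for each achievable length (strict):
12 → extends → [12]
6 → replaces 12 → [6]
4 → replaces 6 → [4]
14 → extends → [4, 14]
13 → replaces 14 → [4, 13]
10 → replaces 13 → [4, 10]
2 → replaces 4 → [2, 10]
5 → replaces 10 → [2, 5]
9 → extends → [2, 5, 9]
7 → replaces 9 → [2, 5, 7]
11 → extends → [2, 5, 7, 11]
3 → replaces 5 → [2, 3, 7, 11]
8 → replaces 11 → [2, 3, 7, 8]
1 → replaces 2 → [1, 3, 7, 8]
Four tails, so the longest strictly increasing subsequence has length 4 (e.g. 4, 5, 9, 11).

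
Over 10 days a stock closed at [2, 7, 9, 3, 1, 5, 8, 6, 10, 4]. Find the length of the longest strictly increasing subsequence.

5

Track the smallest tail for each achievable length (strict):
2 → extends → [2]
7 → extends → [2, 7]
9 → extends → [2, 7, 9]
3 → replaces 7 → [2, 3, 9]
1 → replaces 2 → [1, 3, 9]
5 → replaces 9 → [1, 3, 5]
8 → extends → [1, 3, 5, 8]
6 → replaces 8 → [1, 3, 5, 6]
10 → extends → [1, 3, 5, 6, 10]
4 → replaces 5 → [1, 3, 4, 6, 10]
Five tails, so the longest strictly increasing subsequence has length 5 (e.g. 2, 3, 5, 8, 10).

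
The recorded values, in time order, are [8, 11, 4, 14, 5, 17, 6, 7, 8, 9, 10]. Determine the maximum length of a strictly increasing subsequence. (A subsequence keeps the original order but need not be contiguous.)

7

Track the smallest tail for each achievable length (strict):
8 → extends → [8]
11 → extends → [8, 11]
4 → replaces 8 → [4, 11]
14 → extends → [4, 11, 14]
5 → replaces 11 → [4, 5, 14]
17 → extends → [4, 5, 14, 17]
6 → replaces 14 → [4, 5, 6, 17]
7 → replaces 17 → [4, 5, 6, 7]
8 → extends → [4, 5, 6, 7, 8]
9 → extends → [4, 5, 6, 7, 8, 9]
10 → extends → [4, 5, 6, 7, 8, 9, 10]
Seven tails, so the longest strictly increasing subsequence has length 7 (e.g. 4, 5, 6, 7, 8, 9, 10).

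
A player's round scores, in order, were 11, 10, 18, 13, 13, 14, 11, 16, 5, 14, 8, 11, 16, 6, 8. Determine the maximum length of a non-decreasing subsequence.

Let dp[i] be the length of the longest such subsequence ending at index i:
i:      1  2  3  4  5  6  7  8  9 10 11 12 13 14 15
a[i]:  11 10 18 13 13 14 11 16  5 14  8 11 16  6  8
dp:     1  1  2  2  3  4  2  5  1  5  2  3  6  2  3
Maximum dp value is 6.

6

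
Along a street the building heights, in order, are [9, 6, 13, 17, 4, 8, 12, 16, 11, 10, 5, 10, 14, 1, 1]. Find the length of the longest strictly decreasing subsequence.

Let dp[i] be the longest strictly decreasing subsequence ending at i:
i:      1  2  3  4  5  6  7  8  9 10 11 12 13 14 15
a[i]:   9  6 13 17  4  8 12 16 11 10  5 10 14  1  1
dp:     1  2  1  1  3  2  2  2  3  4  5  4  3  6  6
Maximum is 6.

6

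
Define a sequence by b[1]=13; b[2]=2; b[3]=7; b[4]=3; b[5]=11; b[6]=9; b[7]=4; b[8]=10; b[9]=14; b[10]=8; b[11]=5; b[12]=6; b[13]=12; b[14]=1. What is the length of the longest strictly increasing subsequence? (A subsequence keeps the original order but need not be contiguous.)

Let dp[i] be the length of the longest such subsequence ending at index i:
i:      1  2  3  4  5  6  7  8  9 10 11 12 13 14
b[i]:  13  2  7  3 11  9  4 10 14  8  5  6 12  1
dp:     1  1  2  2  3  3  3  4  5  4  4  5  6  1
Maximum dp value is 6.

6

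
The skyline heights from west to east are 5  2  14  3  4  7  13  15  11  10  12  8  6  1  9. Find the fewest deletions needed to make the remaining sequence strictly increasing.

Fewest deletions = n − (longest strictly increasing subsequence).
Patience tails:
5 → extends → [5]
2 → replaces 5 → [2]
14 → extends → [2, 14]
3 → replaces 14 → [2, 3]
4 → extends → [2, 3, 4]
7 → extends → [2, 3, 4, 7]
13 → extends → [2, 3, 4, 7, 13]
15 → extends → [2, 3, 4, 7, 13, 15]
11 → replaces 13 → [2, 3, 4, 7, 11, 15]
10 → replaces 11 → [2, 3, 4, 7, 10, 15]
12 → replaces 15 → [2, 3, 4, 7, 10, 12]
8 → replaces 10 → [2, 3, 4, 7, 8, 12]
6 → replaces 7 → [2, 3, 4, 6, 8, 12]
1 → replaces 2 → [1, 3, 4, 6, 8, 12]
9 → replaces 12 → [1, 3, 4, 6, 8, 9]
Longest strictly increasing subsequence has length 6, so deletions = 15 − 6 = 9.

9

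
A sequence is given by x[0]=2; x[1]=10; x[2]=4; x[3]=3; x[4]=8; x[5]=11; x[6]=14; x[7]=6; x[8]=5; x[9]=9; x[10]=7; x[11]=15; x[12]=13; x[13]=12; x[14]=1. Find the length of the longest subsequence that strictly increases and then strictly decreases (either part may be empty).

9

inc[i] = longest strictly increasing subsequence ending at i; dec[i] = longest strictly decreasing subsequence starting at i:
i:      0  1  2  3  4  5  6  7  8  9 10 11 12 13 14
x[i]:   2 10  4  3  8 11 14  6  5  9  7 15 13 12  1
inc:    1  2  2  2  3  4  5  3  3  4  4  6  5  5  1
dec:    2  5  3  2  4  4  4  3  2  3  2  4  3  2  1
Best peak at i=11 (value 15): inc=6, dec=4, length 6+4−1 = 9.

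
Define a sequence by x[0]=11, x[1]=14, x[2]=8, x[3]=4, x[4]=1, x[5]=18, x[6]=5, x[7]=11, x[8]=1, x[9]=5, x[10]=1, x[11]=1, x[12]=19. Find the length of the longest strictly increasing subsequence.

4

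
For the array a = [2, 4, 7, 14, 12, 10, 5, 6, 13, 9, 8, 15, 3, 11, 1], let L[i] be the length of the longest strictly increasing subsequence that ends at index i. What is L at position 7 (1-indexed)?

dp[i] = 1 + max{dp[j] : j<i, a[j]<a[i]} (or 1 if no such j):
i:      1  2  3  4  5  6  7  8  9 10 11 12 13 14 15
a[i]:   2  4  7 14 12 10  5  6 13  9  8 15  3 11  1
dp:     1  2  3  4  4  4  3  4  5  5  5  6  2  6  1
At index 7 the value is 3.

3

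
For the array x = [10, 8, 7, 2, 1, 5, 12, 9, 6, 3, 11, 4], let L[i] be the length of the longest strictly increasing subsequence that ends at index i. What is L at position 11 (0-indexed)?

dp[i] = 1 + max{dp[j] : j<i, x[j]<x[i]} (or 1 if no such j):
i:      0  1  2  3  4  5  6  7  8  9 10 11
x[i]:  10  8  7  2  1  5 12  9  6  3 11  4
dp:     1  1  1  1  1  2  3  3  3  2  4  3
At index 11 the value is 3.

3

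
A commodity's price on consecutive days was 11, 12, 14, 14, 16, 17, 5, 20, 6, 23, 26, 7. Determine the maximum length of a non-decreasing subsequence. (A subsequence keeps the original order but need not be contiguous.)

Track the smallest tail for each achievable length (allowing ties):
11 → extends → [11]
12 → extends → [11, 12]
14 → extends → [11, 12, 14]
14 → extends → [11, 12, 14, 14]
16 → extends → [11, 12, 14, 14, 16]
17 → extends → [11, 12, 14, 14, 16, 17]
5 → replaces 11 → [5, 12, 14, 14, 16, 17]
20 → extends → [5, 12, 14, 14, 16, 17, 20]
6 → replaces 12 → [5, 6, 14, 14, 16, 17, 20]
23 → extends → [5, 6, 14, 14, 16, 17, 20, 23]
26 → extends → [5, 6, 14, 14, 16, 17, 20, 23, 26]
7 → replaces 14 → [5, 6, 7, 14, 16, 17, 20, 23, 26]
Nine tails, so the longest non-decreasing subsequence has length 9 (e.g. 11, 12, 14, 14, 16, 17, 20, 23, 26).

9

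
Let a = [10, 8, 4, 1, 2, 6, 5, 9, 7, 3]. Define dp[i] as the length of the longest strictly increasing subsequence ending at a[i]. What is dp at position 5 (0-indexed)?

dp[i] = 1 + max{dp[j] : j<i, a[j]<a[i]} (or 1 if no such j):
i:      0  1  2  3  4  5  6  7  8  9
a[i]:  10  8  4  1  2  6  5  9  7  3
dp:     1  1  1  1  2  3  3  4  4  3
At index 5 the value is 3.

3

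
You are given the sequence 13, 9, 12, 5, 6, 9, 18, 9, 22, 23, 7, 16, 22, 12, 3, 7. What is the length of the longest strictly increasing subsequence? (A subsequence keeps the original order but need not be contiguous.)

6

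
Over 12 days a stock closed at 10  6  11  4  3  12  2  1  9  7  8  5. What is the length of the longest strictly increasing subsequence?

Track the smallest tail for each achievable length (strict):
10 → extends → [10]
6 → replaces 10 → [6]
11 → extends → [6, 11]
4 → replaces 6 → [4, 11]
3 → replaces 4 → [3, 11]
12 → extends → [3, 11, 12]
2 → replaces 3 → [2, 11, 12]
1 → replaces 2 → [1, 11, 12]
9 → replaces 11 → [1, 9, 12]
7 → replaces 9 → [1, 7, 12]
8 → replaces 12 → [1, 7, 8]
5 → replaces 7 → [1, 5, 8]
Three tails, so the longest strictly increasing subsequence has length 3 (e.g. 10, 11, 12).

3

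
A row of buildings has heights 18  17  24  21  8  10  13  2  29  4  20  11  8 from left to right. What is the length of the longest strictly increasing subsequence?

Track the smallest tail for each achievable length (strict):
18 → extends → [18]
17 → replaces 18 → [17]
24 → extends → [17, 24]
21 → replaces 24 → [17, 21]
8 → replaces 17 → [8, 21]
10 → replaces 21 → [8, 10]
13 → extends → [8, 10, 13]
2 → replaces 8 → [2, 10, 13]
29 → extends → [2, 10, 13, 29]
4 → replaces 10 → [2, 4, 13, 29]
20 → replaces 29 → [2, 4, 13, 20]
11 → replaces 13 → [2, 4, 11, 20]
8 → replaces 11 → [2, 4, 8, 20]
Four tails, so the longest strictly increasing subsequence has length 4 (e.g. 8, 10, 13, 29).

4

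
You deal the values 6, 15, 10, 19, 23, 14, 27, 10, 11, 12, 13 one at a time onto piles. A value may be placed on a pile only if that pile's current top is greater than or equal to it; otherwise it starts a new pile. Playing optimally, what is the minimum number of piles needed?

5

Place each on the leftmost legal pile:
6 → new pile 1 (tops now [6])
15 → new pile 2 (tops now [6, 15])
10 → pile 2 (tops now [6, 10])
19 → new pile 3 (tops now [6, 10, 19])
23 → new pile 4 (tops now [6, 10, 19, 23])
14 → pile 3 (tops now [6, 10, 14, 23])
27 → new pile 5 (tops now [6, 10, 14, 23, 27])
10 → pile 2 (tops now [6, 10, 14, 23, 27])
11 → pile 3 (tops now [6, 10, 11, 23, 27])
12 → pile 4 (tops now [6, 10, 11, 12, 27])
13 → pile 5 (tops now [6, 10, 11, 12, 13])
Five piles.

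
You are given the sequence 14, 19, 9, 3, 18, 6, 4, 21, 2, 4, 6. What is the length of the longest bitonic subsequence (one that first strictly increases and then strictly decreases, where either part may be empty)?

inc[i] = longest strictly increasing subsequence ending at i; dec[i] = longest strictly decreasing subsequence starting at i:
i:      1  2  3  4  5  6  7  8  9 10 11
a[i]:  14 19  9  3 18  6  4 21  2  4  6
inc:    1  2  1  1  2  2  2  3  1  2  3
dec:    5  5  4  2  4  3  2  2  1  1  1
Best peak at i=2 (value 19): inc=2, dec=5, length 2+5−1 = 6.

6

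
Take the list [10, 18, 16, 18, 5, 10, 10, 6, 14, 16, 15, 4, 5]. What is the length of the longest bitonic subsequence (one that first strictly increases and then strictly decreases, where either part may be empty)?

6

inc[i] = longest strictly increasing subsequence ending at i; dec[i] = longest strictly decreasing subsequence starting at i:
i:      1  2  3  4  5  6  7  8  9 10 11 12 13
a[i]:  10 18 16 18  5 10 10  6 14 16 15  4  5
inc:    1  2  2  3  1  2  2  2  3  4  4  1  2
dec:    3  5  4  4  2  3  3  2  2  3  2  1  1
Best peak at i=2 (value 18): inc=2, dec=5, length 2+5−1 = 6.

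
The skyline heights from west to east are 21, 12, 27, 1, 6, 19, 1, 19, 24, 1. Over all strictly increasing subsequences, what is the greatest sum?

55

Let S[i] be the best sum of a strictly increasing subsequence ending at i:
i:      1  2  3  4  5  6  7  8  9 10
a[i]:  21 12 27  1  6 19  1 19 24  1
S:     21 12 48  1  7 31  1 31 55  1
Maximum is 55 (e.g. 12 + 19 + 24).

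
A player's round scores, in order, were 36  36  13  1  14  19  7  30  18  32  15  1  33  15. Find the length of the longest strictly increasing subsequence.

6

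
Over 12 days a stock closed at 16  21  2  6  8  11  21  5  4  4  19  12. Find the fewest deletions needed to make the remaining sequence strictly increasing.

Fewest deletions = n − (longest strictly increasing subsequence).
Patience tails:
16 → extends → [16]
21 → extends → [16, 21]
2 → replaces 16 → [2, 21]
6 → replaces 21 → [2, 6]
8 → extends → [2, 6, 8]
11 → extends → [2, 6, 8, 11]
21 → extends → [2, 6, 8, 11, 21]
5 → replaces 6 → [2, 5, 8, 11, 21]
4 → replaces 5 → [2, 4, 8, 11, 21]
4 → already a tail → [2, 4, 8, 11, 21]
19 → replaces 21 → [2, 4, 8, 11, 19]
12 → replaces 19 → [2, 4, 8, 11, 12]
Longest strictly increasing subsequence has length 5, so deletions = 12 − 5 = 7.

7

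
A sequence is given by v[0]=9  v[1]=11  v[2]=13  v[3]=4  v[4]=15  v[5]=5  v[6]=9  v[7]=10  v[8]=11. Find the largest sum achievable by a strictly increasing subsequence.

Let S[i] be the best sum of a strictly increasing subsequence ending at i:
i:      0  1  2  3  4  5  6  7  8
v[i]:   9 11 13  4 15  5  9 10 11
S:      9 20 33  4 48  9 18 28 39
Maximum is 48 (e.g. 9 + 11 + 13 + 15).

48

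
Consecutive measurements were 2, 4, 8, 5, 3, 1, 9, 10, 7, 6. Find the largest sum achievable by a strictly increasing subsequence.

33

Let S[i] be the best sum of a strictly increasing subsequence ending at i:
i:      1  2  3  4  5  6  7  8  9 10
a[i]:   2  4  8  5  3  1  9 10  7  6
S:      2  6 14 11  5  1 23 33 18 17
Maximum is 33 (e.g. 2 + 4 + 8 + 9 + 10).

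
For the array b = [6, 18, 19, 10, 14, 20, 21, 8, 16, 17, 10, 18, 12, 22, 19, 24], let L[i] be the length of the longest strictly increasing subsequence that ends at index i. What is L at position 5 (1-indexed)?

dp[i] = 1 + max{dp[j] : j<i, b[j]<b[i]} (or 1 if no such j):
i:      1  2  3  4  5  6  7  8  9 10 11 12 13 14 15 16
b[i]:   6 18 19 10 14 20 21  8 16 17 10 18 12 22 19 24
dp:     1  2  3  2  3  4  5  2  4  5  3  6  4  7  7  8
At index 5 the value is 3.

3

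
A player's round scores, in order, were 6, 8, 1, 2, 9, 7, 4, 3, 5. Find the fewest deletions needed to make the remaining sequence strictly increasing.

Fewest deletions = n − (longest strictly increasing subsequence).
i:     1 2 3 4 5 6 7 8 9
a[i]:  6 8 1 2 9 7 4 3 5
dp:    1 2 1 2 3 3 3 3 4
max dp = 4, so deletions = 9 − 4 = 5.

5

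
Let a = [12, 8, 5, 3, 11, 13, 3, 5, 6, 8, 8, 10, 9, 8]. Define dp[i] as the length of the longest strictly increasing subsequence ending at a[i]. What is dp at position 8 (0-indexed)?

dp[i] = 1 + max{dp[j] : j<i, a[j]<a[i]} (or 1 if no such j):
i:      0  1  2  3  4  5  6  7  8  9 10 11 12 13
a[i]:  12  8  5  3 11 13  3  5  6  8  8 10  9  8
dp:     1  1  1  1  2  3  1  2  3  4  4  5  5  4
At index 8 the value is 3.

3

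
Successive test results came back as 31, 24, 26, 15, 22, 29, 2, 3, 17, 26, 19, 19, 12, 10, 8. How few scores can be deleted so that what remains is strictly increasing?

11

Fewest deletions = n − (longest strictly increasing subsequence).
i:      1  2  3  4  5  6  7  8  9 10 11 12 13 14 15
a[i]:  31 24 26 15 22 29  2  3 17 26 19 19 12 10  8
dp:     1  1  2  1  2  3  1  2  3  4  4  4  3  3  3
max dp = 4, so deletions = 15 − 4 = 11.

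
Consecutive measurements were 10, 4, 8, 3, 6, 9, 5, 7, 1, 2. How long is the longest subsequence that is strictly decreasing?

Negate each value so 'decreasing' becomes 'increasing', then run patience tails on the negated sequence:
-10 → extends → [-10]
-4 → extends → [-10, -4]
-8 → replaces -4 → [-10, -8]
-3 → extends → [-10, -8, -3]
-6 → replaces -3 → [-10, -8, -6]
-9 → replaces -8 → [-10, -9, -6]
-5 → extends → [-10, -9, -6, -5]
-7 → replaces -6 → [-10, -9, -7, -5]
-1 → extends → [-10, -9, -7, -5, -1]
-2 → replaces -1 → [-10, -9, -7, -5, -2]
Five tails, so the longest strictly decreasing subsequence of the original has length 5.

5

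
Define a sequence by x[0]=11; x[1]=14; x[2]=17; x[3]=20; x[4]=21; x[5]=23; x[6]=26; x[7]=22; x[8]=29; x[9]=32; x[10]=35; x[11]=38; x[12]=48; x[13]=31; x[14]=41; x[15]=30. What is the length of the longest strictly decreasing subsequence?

Let dp[i] be the longest strictly decreasing subsequence ending at i:
i:      0  1  2  3  4  5  6  7  8  9 10 11 12 13 14 15
x[i]:  11 14 17 20 21 23 26 22 29 32 35 38 48 31 41 30
dp:     1  1  1  1  1  1  1  2  1  1  1  1  1  2  2  3
Maximum is 3.

3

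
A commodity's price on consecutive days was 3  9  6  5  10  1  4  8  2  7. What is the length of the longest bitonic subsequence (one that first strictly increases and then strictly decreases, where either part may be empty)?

inc[i] = longest strictly increasing subsequence ending at i; dec[i] = longest strictly decreasing subsequence starting at i:
i:      1  2  3  4  5  6  7  8  9 10
a[i]:   3  9  6  5 10  1  4  8  2  7
inc:    1  2  2  2  3  1  2  3  2  3
dec:    2  5  4  3  3  1  2  2  1  1
Best peak at i=2 (value 9): inc=2, dec=5, length 2+5−1 = 6.

6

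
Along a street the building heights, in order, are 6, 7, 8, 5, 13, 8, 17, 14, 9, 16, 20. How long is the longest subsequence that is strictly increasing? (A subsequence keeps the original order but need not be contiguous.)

7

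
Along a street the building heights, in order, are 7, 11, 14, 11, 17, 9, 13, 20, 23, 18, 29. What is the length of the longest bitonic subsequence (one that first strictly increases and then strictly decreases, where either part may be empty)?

7

inc[i] = longest strictly increasing subsequence ending at i; dec[i] = longest strictly decreasing subsequence starting at i:
i:      1  2  3  4  5  6  7  8  9 10 11
a[i]:   7 11 14 11 17  9 13 20 23 18 29
inc:    1  2  3  2  4  2  3  5  6  5  7
dec:    1  2  3  2  2  1  1  2  2  1  1
Best peak at i=9 (value 23): inc=6, dec=2, length 6+2−1 = 7.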